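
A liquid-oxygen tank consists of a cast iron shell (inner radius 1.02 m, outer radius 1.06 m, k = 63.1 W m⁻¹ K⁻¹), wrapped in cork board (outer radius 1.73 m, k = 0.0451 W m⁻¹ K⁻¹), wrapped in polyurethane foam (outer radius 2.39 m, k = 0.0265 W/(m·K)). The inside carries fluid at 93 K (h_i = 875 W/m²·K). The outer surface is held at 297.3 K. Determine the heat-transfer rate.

Q = 182 W

Resistance network (inner→outer):
  R_conv,in = 1/(4πr²h) = 1/(4π·1.02²·875) = 8.741×10^-5 K/W
  R_cast iron = (1/1.02 − 1/1.06)/(4πk) = 0.03700/(4π·63.1) = 4.666×10^-5 K/W
  R_cork board = (1/1.06 − 1/1.73)/(4πk) = 0.3654/(4π·0.0451) = 0.6447 K/W
  R_polyurethane foam = (1/1.73 − 1/2.39)/(4πk) = 0.1596/(4π·0.0265) = 0.4793 K/W
ΣR = 8.741×10^-5 + 4.666×10^-5 + 0.6447 + 0.4793 = 1.124 K/W
Q = ΔT/ΣR = (93 K − 297.3 K)/1.124 = -182 W
(Negative Q ⇒ heat flows inward; heat gain = 182 W.)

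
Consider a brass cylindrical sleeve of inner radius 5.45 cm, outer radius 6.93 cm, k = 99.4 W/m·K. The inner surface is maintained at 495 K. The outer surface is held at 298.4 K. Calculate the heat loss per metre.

Q' = 5.11×10^5 W/m

Q' = 2πk·ΔT/ln(r₂/r₁) = 2π × 99.4 × 196.6 / ln(0.0693/0.0545) = 5.11×10^5 W/m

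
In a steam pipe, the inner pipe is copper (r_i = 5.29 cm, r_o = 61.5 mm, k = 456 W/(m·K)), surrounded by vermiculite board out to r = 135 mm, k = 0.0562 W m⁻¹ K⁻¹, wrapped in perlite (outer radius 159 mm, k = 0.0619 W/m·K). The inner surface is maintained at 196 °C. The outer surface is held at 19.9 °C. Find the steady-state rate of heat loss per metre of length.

Q' = 66.5 W/m

Series thermal resistances, inner to outer:
  R'_copper = ln(0.0615/0.0529)/(2πk) = 0.1506/(2π·456) = 5.257×10^-5 m·K/W
  R'_vermiculite board = ln(0.135/0.0615)/(2πk) = 0.7862/(2π·0.0562) = 2.227 m·K/W
  R'_perlite = ln(0.159/0.135)/(2πk) = 0.1636/(2π·0.0619) = 0.4207 m·K/W
ΣR = 5.257×10^-5 + 2.227 + 0.4207 = 2.648 m·K/W
Q' = ΔT/ΣR = (196 °C − 19.9 °C)/2.648 = 66.5 W/m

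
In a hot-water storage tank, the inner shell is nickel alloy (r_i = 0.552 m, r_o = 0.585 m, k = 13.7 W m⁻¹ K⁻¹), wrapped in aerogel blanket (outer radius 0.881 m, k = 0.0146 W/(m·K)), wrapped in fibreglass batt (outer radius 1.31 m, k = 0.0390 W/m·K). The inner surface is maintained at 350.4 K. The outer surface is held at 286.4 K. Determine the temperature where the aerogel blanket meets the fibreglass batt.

Series thermal resistances, inner to outer:
  R_nickel alloy = (1/0.552 − 1/0.585)/(4πk) = 0.1022/(4π·13.7) = 5.936×10^-4 K/W
  R_aerogel blanket = (1/0.585 − 1/0.881)/(4πk) = 0.5743/(4π·0.0146) = 3.130 K/W
  R_fibreglass batt = (1/0.881 − 1/1.31)/(4πk) = 0.3717/(4π·0.0390) = 0.7585 K/W
ΣR = 5.936×10^-4 + 3.130 + 0.7585 = 3.889 K/W
Q = ΔT/ΣR = (350.4 K − 286.4 K)/3.889 = 16.46 W
From the inner boundary to the aerogel blanket/fibreglass batt interface, ΣR_partial = 3.131 K/W.
T_interface = T_in − Q·ΣR_partial = 350.4 K − (16.46)(3.131) = 298.9 K

T = 298.9 K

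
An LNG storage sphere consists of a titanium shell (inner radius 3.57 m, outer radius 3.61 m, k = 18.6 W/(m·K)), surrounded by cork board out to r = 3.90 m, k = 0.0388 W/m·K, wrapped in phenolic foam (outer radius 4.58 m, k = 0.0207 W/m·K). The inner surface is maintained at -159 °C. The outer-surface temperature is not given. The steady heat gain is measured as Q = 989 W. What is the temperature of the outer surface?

Sum the resistances:
  R_titanium = (1/3.57 − 1/3.61)/(4πk) = 0.003104/(4π·18.6) = 1.328×10^-5 K/W
  R_cork board = (1/3.61 − 1/3.90)/(4πk) = 0.02060/(4π·0.0388) = 0.04225 K/W
  R_phenolic foam = (1/3.90 − 1/4.58)/(4πk) = 0.03807/(4π·0.0207) = 0.1464 K/W
ΣR = 0.1886 K/W
ΔT = Q·ΣR = 989 × 0.1886 = 186.5 K
Heat flows inward, so T_out = T_in + ΔT = -159 + 186.5 = 27.5 °C

T_out = 27.5 °C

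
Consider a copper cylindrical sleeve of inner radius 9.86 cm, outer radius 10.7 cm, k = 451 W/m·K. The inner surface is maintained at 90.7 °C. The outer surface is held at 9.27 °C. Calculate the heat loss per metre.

Q' = 2820 kW/m

Q' = 2πk·ΔT/ln(r₂/r₁) = 2π × 451 × 81.43 / ln(0.107/0.0986) = 2.82×10^6 W/m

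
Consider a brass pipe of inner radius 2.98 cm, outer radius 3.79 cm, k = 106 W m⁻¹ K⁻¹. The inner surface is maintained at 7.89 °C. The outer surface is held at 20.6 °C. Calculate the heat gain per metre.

Q' = 2πk·ΔT/ln(r₂/r₁) = 2π × 106 × 12.71 / ln(0.0379/0.0298) = 35200 W/m

Q' = 35.2 kW/m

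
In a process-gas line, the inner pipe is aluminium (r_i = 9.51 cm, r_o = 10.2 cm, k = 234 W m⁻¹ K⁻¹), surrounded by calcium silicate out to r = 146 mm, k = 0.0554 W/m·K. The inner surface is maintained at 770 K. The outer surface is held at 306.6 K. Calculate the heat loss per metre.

Q' = 450 W/m

Resistance network (inner→outer):
  R'_aluminium = ln(0.102/0.0951)/(2πk) = 0.07004/(2π·234) = 4.764×10^-5 m·K/W
  R'_calcium silicate = ln(0.146/0.102)/(2πk) = 0.3586/(2π·0.0554) = 1.030 m·K/W
ΣR = 4.764×10^-5 + 1.030 = 1.030 m·K/W
Q' = ΔT/ΣR = (770 K − 306.6 K)/1.030 = 450 W/m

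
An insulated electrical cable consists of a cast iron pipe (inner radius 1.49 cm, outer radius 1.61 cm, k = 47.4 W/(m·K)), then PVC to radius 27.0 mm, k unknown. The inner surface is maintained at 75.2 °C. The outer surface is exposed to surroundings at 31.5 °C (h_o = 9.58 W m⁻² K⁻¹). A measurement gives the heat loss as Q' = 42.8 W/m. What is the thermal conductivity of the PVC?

k = 0.203 W/m·K

ΣR = ΔT/Q' = |75.2 − 31.5|/42.8 = 1.021 m·K/W
Known resistances:
  R'_cast iron = ln(0.0161/0.0149)/(2πk) = 0.07746/(2π·47.4) = 2.601×10^-4 m·K/W
  R'_conv,out = 1/(2πr h) = 1/(2π·0.0270·9.58) = 0.6153 m·K/W
R_PVC = ΣR − ΣR_known = 1.021 − 0.6156 = 0.4054 m·K/W
ln(r₂/r₁)/(2πk) = 0.4054 ⇒ k = 0.5170/(2π·0.4054) = 0.203 W/m·K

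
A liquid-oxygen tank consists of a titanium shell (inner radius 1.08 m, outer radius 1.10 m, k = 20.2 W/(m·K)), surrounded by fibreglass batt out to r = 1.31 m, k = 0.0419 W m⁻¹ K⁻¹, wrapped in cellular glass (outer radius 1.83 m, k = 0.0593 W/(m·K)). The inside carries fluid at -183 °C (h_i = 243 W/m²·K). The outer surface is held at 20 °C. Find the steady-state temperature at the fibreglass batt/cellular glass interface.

T = -84.0 °C

Resistance network (inner→outer):
  R_conv,in = 1/(4πr²h) = 1/(4π·1.08²·243) = 2.808×10^-4 K/W
  R_titanium = (1/1.08 − 1/1.10)/(4πk) = 0.01684/(4π·20.2) = 6.632×10^-5 K/W
  R_fibreglass batt = (1/1.10 − 1/1.31)/(4πk) = 0.1457/(4π·0.0419) = 0.2768 K/W
  R_cellular glass = (1/1.31 − 1/1.83)/(4πk) = 0.2169/(4π·0.0593) = 0.2911 K/W
ΣR = 2.808×10^-4 + 6.632×10^-5 + 0.2768 + 0.2911 = 0.5682 K/W
Q = ΔT/ΣR = (-183 °C − 20 °C)/0.5682 = -357.3 W
From the inner boundary to the fibreglass batt/cellular glass interface, ΣR_partial = 0.2771 K/W.
T_interface = T_in − Q·ΣR_partial = -183 °C − (-357.3)(0.2771) = -84.0 °C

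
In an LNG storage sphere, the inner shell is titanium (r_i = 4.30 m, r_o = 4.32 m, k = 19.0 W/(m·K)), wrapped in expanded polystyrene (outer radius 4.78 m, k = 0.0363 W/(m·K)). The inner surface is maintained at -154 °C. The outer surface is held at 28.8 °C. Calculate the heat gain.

Q = 3740 W

Treat each layer as a resistance in series:
  R_titanium = (1/4.30 − 1/4.32)/(4πk) = 0.001077/(4π·19.0) = 4.509×10^-6 K/W
  R_expanded polystyrene = (1/4.32 − 1/4.78)/(4πk) = 0.02228/(4π·0.0363) = 0.04883 K/W
ΣR = 4.509×10^-6 + 0.04883 = 0.04883 K/W
Q = ΔT/ΣR = (-154 °C − 28.8 °C)/0.04883 = -3740 W
(Negative Q ⇒ heat flows inward; heat gain = 3740 W.)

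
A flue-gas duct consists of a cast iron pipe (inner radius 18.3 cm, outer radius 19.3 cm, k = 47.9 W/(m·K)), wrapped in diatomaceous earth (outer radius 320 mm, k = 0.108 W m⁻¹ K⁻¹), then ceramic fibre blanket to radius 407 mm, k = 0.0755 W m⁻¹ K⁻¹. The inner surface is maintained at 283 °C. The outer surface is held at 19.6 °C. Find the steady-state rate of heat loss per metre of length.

Series thermal resistances, inner to outer:
  R'_cast iron = ln(0.193/0.183)/(2πk) = 0.05320/(2π·47.9) = 1.768×10^-4 m·K/W
  R'_diatomaceous earth = ln(0.320/0.193)/(2πk) = 0.5056/(2π·0.108) = 0.7451 m·K/W
  R'_ceramic fibre blanket = ln(0.407/0.320)/(2πk) = 0.2405/(2π·0.0755) = 0.5070 m·K/W
ΣR = 1.768×10^-4 + 0.7451 + 0.5070 = 1.252 m·K/W
Q' = ΔT/ΣR = (283 °C − 19.6 °C)/1.252 = 210 W/m

Q' = 210 W/m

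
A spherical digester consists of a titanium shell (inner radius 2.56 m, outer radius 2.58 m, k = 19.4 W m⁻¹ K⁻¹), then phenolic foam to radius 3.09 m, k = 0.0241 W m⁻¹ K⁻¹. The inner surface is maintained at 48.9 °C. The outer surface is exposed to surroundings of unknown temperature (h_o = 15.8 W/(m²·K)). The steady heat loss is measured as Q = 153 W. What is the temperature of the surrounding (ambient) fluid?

Sum the resistances:
  R_titanium = (1/2.56 − 1/2.58)/(4πk) = 0.003028/(4π·19.4) = 1.242×10^-5 K/W
  R_phenolic foam = (1/2.58 − 1/3.09)/(4πk) = 0.06397/(4π·0.0241) = 0.2112 K/W
  R_conv,out = 1/(4πr²h) = 1/(4π·3.09²·15.8) = 5.275×10^-4 K/W
ΣR = 0.2118 K/W
ΔT = Q·ΣR = 153 × 0.2118 = 32.41 K
Heat flows outward, so T_out = T_in − ΔT = 48.9 − 32.41 = 16.5 °C

T_out = 16.5 °C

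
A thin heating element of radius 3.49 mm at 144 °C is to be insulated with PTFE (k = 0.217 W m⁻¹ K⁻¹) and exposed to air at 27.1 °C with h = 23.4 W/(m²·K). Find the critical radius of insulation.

For a cylinder, r_cr = k_ins/h = 0.217/23.4 = 0.00927 m = 0.927 cm

r_cr = 0.927 cm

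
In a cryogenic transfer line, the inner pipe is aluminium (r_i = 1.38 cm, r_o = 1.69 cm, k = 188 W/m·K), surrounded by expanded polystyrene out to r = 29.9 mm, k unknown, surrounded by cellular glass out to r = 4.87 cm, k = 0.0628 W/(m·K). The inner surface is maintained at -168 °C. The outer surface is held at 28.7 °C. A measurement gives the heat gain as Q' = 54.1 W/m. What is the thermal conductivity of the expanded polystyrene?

ΣR = ΔT/Q' = |-168 − 28.7|/54.1 = 3.636 m·K/W
Known resistances:
  R'_aluminium = ln(0.0169/0.0138)/(2πk) = 0.2026/(2π·188) = 1.716×10^-4 m·K/W
  R'_cellular glass = ln(0.0487/0.0299)/(2πk) = 0.4878/(2π·0.0628) = 1.236 m·K/W
R_expanded polystyrene = ΣR − ΣR_known = 3.636 − 1.236 = 2.400 m·K/W
ln(r₂/r₁)/(2πk) = 2.400 ⇒ k = 0.5705/(2π·2.400) = 0.0378 W/m·K

k = 0.0378 W/m·K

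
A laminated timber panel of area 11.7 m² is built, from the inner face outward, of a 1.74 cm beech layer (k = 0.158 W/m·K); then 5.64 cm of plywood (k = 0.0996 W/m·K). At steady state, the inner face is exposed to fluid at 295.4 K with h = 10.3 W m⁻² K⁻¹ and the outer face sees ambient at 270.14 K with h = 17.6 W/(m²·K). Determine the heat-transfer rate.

Q = 356 W

Series thermal resistances, inner to outer:
  R_conv,in = 1/(hA) = 1/(10.3·11.7) = 0.008298 K/W
  R_beech = L/(kA) = 0.0174/(0.158·11.7) = 0.009413 K/W
  R_plywood = L/(kA) = 0.0564/(0.0996·11.7) = 0.04840 K/W
  R_conv,out = 1/(hA) = 1/(17.6·11.7) = 0.004856 K/W
ΣR = 0.008298 + 0.009413 + 0.04840 + 0.004856 = 0.07097 K/W
Q = ΔT/ΣR = (295.4 K − 270.14 K)/0.07097 = 356 W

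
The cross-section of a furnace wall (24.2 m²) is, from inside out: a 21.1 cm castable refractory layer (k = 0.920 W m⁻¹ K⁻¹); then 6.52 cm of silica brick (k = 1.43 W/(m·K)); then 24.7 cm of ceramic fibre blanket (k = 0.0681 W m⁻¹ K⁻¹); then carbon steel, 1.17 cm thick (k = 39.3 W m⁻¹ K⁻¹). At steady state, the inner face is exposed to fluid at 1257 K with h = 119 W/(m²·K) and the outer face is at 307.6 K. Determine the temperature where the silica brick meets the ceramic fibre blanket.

T = 1188 K

Resistance network (inner→outer):
  R_conv,in = 1/(hA) = 1/(119·24.2) = 3.472×10^-4 K/W
  R_castable refractory = L/(kA) = 0.211/(0.920·24.2) = 0.009477 K/W
  R_silica brick = L/(kA) = 0.0652/(1.43·24.2) = 0.001884 K/W
  R_ceramic fibre blanket = L/(kA) = 0.247/(0.0681·24.2) = 0.1499 K/W
  R_carbon steel = L/(kA) = 0.0117/(39.3·24.2) = 1.230×10^-5 K/W
ΣR = 3.472×10^-4 + 0.009477 + 0.001884 + 0.1499 + 1.230×10^-5 = 0.1616 K/W
Q = ΔT/ΣR = (1257 K − 307.6 K)/0.1616 = 5875 W
From the inner boundary to the silica brick/ceramic fibre blanket interface, ΣR_partial = 0.01171 K/W.
T_interface = T_in − Q·ΣR_partial = 1257 K − (5875)(0.01171) = 1188 K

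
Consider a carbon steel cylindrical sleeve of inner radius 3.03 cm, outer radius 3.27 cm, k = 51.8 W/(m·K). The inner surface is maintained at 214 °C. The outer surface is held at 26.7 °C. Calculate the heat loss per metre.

Q' = 800 kW/m

Q' = 2πk·ΔT/ln(r₂/r₁) = 2π × 51.8 × 187.3 / ln(0.0327/0.0303) = 8.00×10^5 W/m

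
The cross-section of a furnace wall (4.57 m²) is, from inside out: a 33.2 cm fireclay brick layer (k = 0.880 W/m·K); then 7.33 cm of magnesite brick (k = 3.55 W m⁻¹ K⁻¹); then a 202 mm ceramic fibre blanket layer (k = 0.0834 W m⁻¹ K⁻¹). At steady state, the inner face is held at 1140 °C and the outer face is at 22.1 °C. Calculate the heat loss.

Q = 1810 W

Treat each layer as a resistance in series:
  R_fireclay brick = L/(kA) = 0.332/(0.880·4.57) = 0.08255 K/W
  R_magnesite brick = L/(kA) = 0.0733/(3.55·4.57) = 0.004518 K/W
  R_ceramic fibre blanket = L/(kA) = 0.202/(0.0834·4.57) = 0.5300 K/W
ΣR = 0.08255 + 0.004518 + 0.5300 = 0.6171 K/W
Q = ΔT/ΣR = (1140 °C − 22.1 °C)/0.6171 = 1810 W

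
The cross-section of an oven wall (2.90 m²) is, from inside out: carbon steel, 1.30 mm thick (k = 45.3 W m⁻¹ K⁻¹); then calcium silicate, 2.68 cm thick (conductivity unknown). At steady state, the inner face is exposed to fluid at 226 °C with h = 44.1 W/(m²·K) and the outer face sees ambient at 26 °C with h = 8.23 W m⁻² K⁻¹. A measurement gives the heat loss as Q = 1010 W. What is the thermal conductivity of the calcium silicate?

ΣR = ΔT/Q = |226 − 26|/1010 = 0.1980 K/W
Known resistances:
  R_conv,in = 1/(hA) = 1/(44.1·2.90) = 0.007819 K/W
  R_carbon steel = L/(kA) = 0.00130/(45.3·2.90) = 9.896×10^-6 K/W
  R_conv,out = 1/(hA) = 1/(8.23·2.90) = 0.04190 K/W
R_calcium silicate = ΣR − ΣR_known = 0.1980 − 0.04973 = 0.1483 K/W
L/(kA) = 0.1483 ⇒ k = 0.0268/(0.1483·2.90) = 0.0623 W/m·K

k = 0.0623 W/m·K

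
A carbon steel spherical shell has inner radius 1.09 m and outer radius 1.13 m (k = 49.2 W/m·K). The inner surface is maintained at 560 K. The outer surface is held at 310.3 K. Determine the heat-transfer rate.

Q = 4.75×10^6 W

Q = 4πk·ΔT/(1/r₁ − 1/r₂) = 4π × 49.2 × 249.7 / (1/1.09 − 1/1.13) = 4.75×10^6 W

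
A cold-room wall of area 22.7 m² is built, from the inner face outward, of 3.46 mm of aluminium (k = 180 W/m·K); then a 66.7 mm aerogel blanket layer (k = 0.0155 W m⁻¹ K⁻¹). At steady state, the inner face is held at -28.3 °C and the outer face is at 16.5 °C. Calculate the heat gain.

Series thermal resistances, inner to outer:
  R_aluminium = L/(kA) = 0.00346/(180·22.7) = 8.468×10^-7 K/W
  R_aerogel blanket = L/(kA) = 0.0667/(0.0155·22.7) = 0.1896 K/W
ΣR = 8.468×10^-7 + 0.1896 = 0.1896 K/W
Q = ΔT/ΣR = (-28.3 °C − 16.5 °C)/0.1896 = -236 W
(Negative Q ⇒ heat flows inward; heat gain = 236 W.)

Q = 236 W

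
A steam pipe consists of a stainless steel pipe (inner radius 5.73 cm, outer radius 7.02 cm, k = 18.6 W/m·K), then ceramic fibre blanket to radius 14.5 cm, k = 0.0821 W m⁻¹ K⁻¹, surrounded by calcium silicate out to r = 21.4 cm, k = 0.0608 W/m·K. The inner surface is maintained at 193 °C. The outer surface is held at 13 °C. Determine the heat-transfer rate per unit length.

Q' = 74.2 W/m

Series thermal resistances, inner to outer:
  R'_stainless steel = ln(0.0702/0.0573)/(2πk) = 0.2030/(2π·18.6) = 0.001737 m·K/W
  R'_ceramic fibre blanket = ln(0.145/0.0702)/(2πk) = 0.7254/(2π·0.0821) = 1.406 m·K/W
  R'_calcium silicate = ln(0.214/0.145)/(2πk) = 0.3892/(2π·0.0608) = 1.019 m·K/W
ΣR = 0.001737 + 1.406 + 1.019 = 2.427 m·K/W
Q' = ΔT/ΣR = (193 °C − 13 °C)/2.427 = 74.2 W/m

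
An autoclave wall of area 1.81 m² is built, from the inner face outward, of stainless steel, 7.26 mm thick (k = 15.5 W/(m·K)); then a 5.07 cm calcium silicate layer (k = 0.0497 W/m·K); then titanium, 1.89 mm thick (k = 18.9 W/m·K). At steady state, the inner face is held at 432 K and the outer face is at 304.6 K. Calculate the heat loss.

Treat each layer as a resistance in series:
  R_stainless steel = L/(kA) = 0.00726/(15.5·1.81) = 2.588×10^-4 K/W
  R_calcium silicate = L/(kA) = 0.0507/(0.0497·1.81) = 0.5636 K/W
  R_titanium = L/(kA) = 0.00189/(18.9·1.81) = 5.525×10^-5 K/W
ΣR = 2.588×10^-4 + 0.5636 + 5.525×10^-5 = 0.5639 K/W
Q = ΔT/ΣR = (432 K − 304.6 K)/0.5639 = 226 W

Q = 226 W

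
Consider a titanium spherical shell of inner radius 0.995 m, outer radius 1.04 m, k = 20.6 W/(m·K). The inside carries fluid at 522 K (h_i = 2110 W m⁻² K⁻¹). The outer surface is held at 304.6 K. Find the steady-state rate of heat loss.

Resistance network (inner→outer):
  R_conv,in = 1/(4πr²h) = 1/(4π·0.995²·2110) = 3.809×10^-5 K/W
  R_titanium = (1/0.995 − 1/1.04)/(4πk) = 0.04349/(4π·20.6) = 1.680×10^-4 K/W
ΣR = 3.809×10^-5 + 1.680×10^-4 = 2.061×10^-4 K/W
Q = ΔT/ΣR = (522 K − 304.6 K)/2.061×10^-4 = 1.05×10^6 W

Q = 1050 kW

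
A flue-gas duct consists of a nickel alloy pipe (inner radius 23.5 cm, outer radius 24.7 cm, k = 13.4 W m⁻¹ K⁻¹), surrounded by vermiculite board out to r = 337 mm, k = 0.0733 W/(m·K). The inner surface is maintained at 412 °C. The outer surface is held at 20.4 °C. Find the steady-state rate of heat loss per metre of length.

Q' = 580 W/m

Series thermal resistances, inner to outer:
  R'_nickel alloy = ln(0.247/0.235)/(2πk) = 0.04980/(2π·13.4) = 5.915×10^-4 m·K/W
  R'_vermiculite board = ln(0.337/0.247)/(2πk) = 0.3107/(2π·0.0733) = 0.6746 m·K/W
ΣR = 5.915×10^-4 + 0.6746 = 0.6752 m·K/W
Q' = ΔT/ΣR = (412 °C − 20.4 °C)/0.6752 = 580 W/m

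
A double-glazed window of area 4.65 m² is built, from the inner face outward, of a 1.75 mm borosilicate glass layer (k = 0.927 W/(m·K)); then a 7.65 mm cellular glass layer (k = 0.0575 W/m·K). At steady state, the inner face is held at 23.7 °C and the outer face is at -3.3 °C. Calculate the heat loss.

Resistance network (inner→outer):
  R_borosilicate glass = L/(kA) = 0.00175/(0.927·4.65) = 4.060×10^-4 K/W
  R_cellular glass = L/(kA) = 0.00765/(0.0575·4.65) = 0.02861 K/W
ΣR = 4.060×10^-4 + 0.02861 = 0.02902 K/W
Q = ΔT/ΣR = (23.7 °C − -3.3 °C)/0.02902 = 930 W

Q = 930 W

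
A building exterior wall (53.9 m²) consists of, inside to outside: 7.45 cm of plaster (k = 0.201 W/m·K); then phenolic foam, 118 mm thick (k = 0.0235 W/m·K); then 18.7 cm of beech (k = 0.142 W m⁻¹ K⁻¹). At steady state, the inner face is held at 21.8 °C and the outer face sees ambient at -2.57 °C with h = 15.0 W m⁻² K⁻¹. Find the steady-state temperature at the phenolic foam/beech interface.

Treat each layer as a resistance in series:
  R_plaster = L/(kA) = 0.0745/(0.201·53.9) = 0.006877 K/W
  R_phenolic foam = L/(kA) = 0.118/(0.0235·53.9) = 0.09316 K/W
  R_beech = L/(kA) = 0.187/(0.142·53.9) = 0.02443 K/W
  R_conv,out = 1/(hA) = 1/(15.0·53.9) = 0.001237 K/W
ΣR = 0.006877 + 0.09316 + 0.02443 + 0.001237 = 0.1257 K/W
Q = ΔT/ΣR = (21.8 °C − -2.57 °C)/0.1257 = 193.9 W
From the inner boundary to the phenolic foam/beech interface, ΣR_partial = 0.1000 K/W.
T_interface = T_in − Q·ΣR_partial = 21.8 °C − (193.9)(0.1000) = 2.41 °C

T = 2.41 °C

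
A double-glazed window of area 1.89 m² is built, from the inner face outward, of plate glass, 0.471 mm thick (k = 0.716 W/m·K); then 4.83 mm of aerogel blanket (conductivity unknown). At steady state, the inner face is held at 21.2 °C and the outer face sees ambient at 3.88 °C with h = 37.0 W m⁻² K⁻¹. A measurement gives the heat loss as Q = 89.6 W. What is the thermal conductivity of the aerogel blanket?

ΣR = ΔT/Q = |21.2 − 3.88|/89.6 = 0.1933 K/W
Known resistances:
  R_plate glass = L/(kA) = 4.71×10^-4/(0.716·1.89) = 3.481×10^-4 K/W
  R_conv,out = 1/(hA) = 1/(37.0·1.89) = 0.01430 K/W
R_aerogel blanket = ΣR − ΣR_known = 0.1933 − 0.01465 = 0.1787 K/W
L/(kA) = 0.1787 ⇒ k = 0.00483/(0.1787·1.89) = 0.0143 W/m·K

k = 0.0143 W/m·K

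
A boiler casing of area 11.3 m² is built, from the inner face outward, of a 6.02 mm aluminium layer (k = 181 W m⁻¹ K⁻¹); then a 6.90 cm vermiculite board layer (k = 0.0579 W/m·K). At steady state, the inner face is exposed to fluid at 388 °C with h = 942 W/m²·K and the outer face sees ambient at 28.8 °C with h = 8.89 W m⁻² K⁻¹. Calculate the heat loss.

Treat each layer as a resistance in series:
  R_conv,in = 1/(hA) = 1/(942·11.3) = 9.394×10^-5 K/W
  R_aluminium = L/(kA) = 0.00602/(181·11.3) = 2.943×10^-6 K/W
  R_vermiculite board = L/(kA) = 0.0690/(0.0579·11.3) = 0.1055 K/W
  R_conv,out = 1/(hA) = 1/(8.89·11.3) = 0.009955 K/W
ΣR = 9.394×10^-5 + 2.943×10^-6 + 0.1055 + 0.009955 = 0.1156 K/W
Q = ΔT/ΣR = (388 °C − 28.8 °C)/0.1156 = 3110 W

Q = 3.11 kW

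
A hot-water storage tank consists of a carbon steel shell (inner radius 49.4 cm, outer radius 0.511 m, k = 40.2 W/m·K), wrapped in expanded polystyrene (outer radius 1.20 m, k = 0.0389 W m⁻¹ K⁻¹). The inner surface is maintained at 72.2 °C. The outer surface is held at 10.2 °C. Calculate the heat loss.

Resistance network (inner→outer):
  R_carbon steel = (1/0.494 − 1/0.511)/(4πk) = 0.06734/(4π·40.2) = 1.333×10^-4 K/W
  R_expanded polystyrene = (1/0.511 − 1/1.20)/(4πk) = 1.124/(4π·0.0389) = 2.299 K/W
ΣR = 1.333×10^-4 + 2.299 = 2.299 K/W
Q = ΔT/ΣR = (72.2 °C − 10.2 °C)/2.299 = 27.0 W

Q = 27.0 W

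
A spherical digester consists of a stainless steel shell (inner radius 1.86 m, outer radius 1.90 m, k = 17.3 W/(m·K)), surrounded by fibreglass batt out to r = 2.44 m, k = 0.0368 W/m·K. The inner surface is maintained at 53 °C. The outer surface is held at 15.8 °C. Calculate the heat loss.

Q = 148 W

Treat each layer as a resistance in series:
  R_stainless steel = (1/1.86 − 1/1.90)/(4πk) = 0.01132/(4π·17.3) = 5.206×10^-5 K/W
  R_fibreglass batt = (1/1.90 − 1/2.44)/(4πk) = 0.1165/(4π·0.0368) = 0.2519 K/W
ΣR = 5.206×10^-5 + 0.2519 = 0.2520 K/W
Q = ΔT/ΣR = (53 °C − 15.8 °C)/0.2520 = 148 W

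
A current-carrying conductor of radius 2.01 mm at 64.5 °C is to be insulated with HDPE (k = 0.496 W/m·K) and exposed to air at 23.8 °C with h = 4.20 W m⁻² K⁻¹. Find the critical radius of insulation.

For a cylinder, r_cr = k_ins/h = 0.496/4.20 = 0.118 m = 11.8 cm

r_cr = 11.8 cm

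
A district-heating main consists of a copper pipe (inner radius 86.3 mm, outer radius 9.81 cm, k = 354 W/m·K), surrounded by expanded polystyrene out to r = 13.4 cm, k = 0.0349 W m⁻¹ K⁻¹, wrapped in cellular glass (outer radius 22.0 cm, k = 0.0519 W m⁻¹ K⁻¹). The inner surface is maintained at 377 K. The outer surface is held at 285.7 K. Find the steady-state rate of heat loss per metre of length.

Series thermal resistances, inner to outer:
  R'_copper = ln(0.0981/0.0863)/(2πk) = 0.1282/(2π·354) = 5.762×10^-5 m·K/W
  R'_expanded polystyrene = ln(0.134/0.0981)/(2πk) = 0.3119/(2π·0.0349) = 1.422 m·K/W
  R'_cellular glass = ln(0.220/0.134)/(2πk) = 0.4958/(2π·0.0519) = 1.520 m·K/W
ΣR = 5.762×10^-5 + 1.422 + 1.520 = 2.942 m·K/W
Q' = ΔT/ΣR = (377 K − 285.7 K)/2.942 = 31.0 W/m

Q' = 31.0 W/m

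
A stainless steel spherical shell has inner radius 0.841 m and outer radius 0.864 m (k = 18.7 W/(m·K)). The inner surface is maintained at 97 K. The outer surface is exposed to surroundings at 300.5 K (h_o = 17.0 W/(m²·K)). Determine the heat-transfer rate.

Resistance network (inner→outer):
  R_stainless steel = (1/0.841 − 1/0.864)/(4πk) = 0.03165/(4π·18.7) = 1.347×10^-4 K/W
  R_conv,out = 1/(4πr²h) = 1/(4π·0.864²·17.0) = 0.006271 K/W
ΣR = 1.347×10^-4 + 0.006271 = 0.006406 K/W
Q = ΔT/ΣR = (97 K − 300.5 K)/0.006406 = -31800 W
(Negative Q ⇒ heat flows inward; heat gain = 31800 W.)

Q = 31800 W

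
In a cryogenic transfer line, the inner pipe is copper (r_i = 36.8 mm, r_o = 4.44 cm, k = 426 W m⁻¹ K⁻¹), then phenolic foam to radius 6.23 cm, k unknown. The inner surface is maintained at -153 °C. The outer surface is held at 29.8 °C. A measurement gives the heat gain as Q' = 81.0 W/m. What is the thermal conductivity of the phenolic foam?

k = 0.0239 W/m·K

ΣR = ΔT/Q' = |-153 − 29.8|/81.0 = 2.257 m·K/W
Known resistances:
  R'_copper = ln(0.0444/0.0368)/(2πk) = 0.1877/(2π·426) = 7.014×10^-5 m·K/W
R_phenolic foam = ΣR − ΣR_known = 2.257 − 7.014×10^-5 = 2.257 m·K/W
ln(r₂/r₁)/(2πk) = 2.257 ⇒ k = 0.3387/(2π·2.257) = 0.0239 W/m·K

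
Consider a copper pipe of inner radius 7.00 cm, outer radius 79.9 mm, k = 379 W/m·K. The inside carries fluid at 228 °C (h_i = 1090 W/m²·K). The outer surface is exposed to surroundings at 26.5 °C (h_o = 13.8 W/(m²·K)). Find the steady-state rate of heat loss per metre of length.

Q' = 1380 W/m

Series thermal resistances, inner to outer:
  R'_conv,in = 1/(2πr h) = 1/(2π·0.0700·1090) = 0.002086 m·K/W
  R'_copper = ln(0.0799/0.0700)/(2πk) = 0.1323/(2π·379) = 5.555×10^-5 m·K/W
  R'_conv,out = 1/(2πr h) = 1/(2π·0.0799·13.8) = 0.1443 m·K/W
ΣR = 0.002086 + 5.555×10^-5 + 0.1443 = 0.1464 m·K/W
Q' = ΔT/ΣR = (228 °C − 26.5 °C)/0.1464 = 1380 W/m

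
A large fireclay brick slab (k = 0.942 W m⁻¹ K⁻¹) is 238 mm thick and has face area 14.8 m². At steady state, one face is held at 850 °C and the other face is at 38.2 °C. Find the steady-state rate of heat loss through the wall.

Q = kA·ΔT/L = 0.942 × 14.8 × |850 °C − 38.2 °C| / 0.238 = 47600 W

Q = 47.6 kW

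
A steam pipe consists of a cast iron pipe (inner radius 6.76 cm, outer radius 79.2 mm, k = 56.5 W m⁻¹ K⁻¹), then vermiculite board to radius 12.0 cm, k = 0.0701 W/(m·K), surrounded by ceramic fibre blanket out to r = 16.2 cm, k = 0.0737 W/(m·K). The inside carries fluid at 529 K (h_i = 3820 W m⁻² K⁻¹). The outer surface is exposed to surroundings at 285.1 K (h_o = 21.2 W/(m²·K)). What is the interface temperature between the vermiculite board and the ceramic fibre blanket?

Treat each layer as a resistance in series:
  R'_conv,in = 1/(2πr h) = 1/(2π·0.0676·3820) = 6.163×10^-4 m·K/W
  R'_cast iron = ln(0.0792/0.0676)/(2πk) = 0.1584/(2π·56.5) = 4.461×10^-4 m·K/W
  R'_vermiculite board = ln(0.120/0.0792)/(2πk) = 0.4155/(2π·0.0701) = 0.9434 m·K/W
  R'_ceramic fibre blanket = ln(0.162/0.120)/(2πk) = 0.3001/(2π·0.0737) = 0.6481 m·K/W
  R'_conv,out = 1/(2πr h) = 1/(2π·0.162·21.2) = 0.04634 m·K/W
ΣR = 6.163×10^-4 + 4.461×10^-4 + 0.9434 + 0.6481 + 0.04634 = 1.639 m·K/W
Q' = ΔT/ΣR = (529 K − 285.1 K)/1.639 = 148.8 W/m
From the inner boundary to the vermiculite board/ceramic fibre blanket interface, ΣR_partial = 0.9445 m·K/W.
T_interface = T_in − Q'·ΣR_partial = 529 K − (148.8)(0.9445) = 388 K

T = 388 K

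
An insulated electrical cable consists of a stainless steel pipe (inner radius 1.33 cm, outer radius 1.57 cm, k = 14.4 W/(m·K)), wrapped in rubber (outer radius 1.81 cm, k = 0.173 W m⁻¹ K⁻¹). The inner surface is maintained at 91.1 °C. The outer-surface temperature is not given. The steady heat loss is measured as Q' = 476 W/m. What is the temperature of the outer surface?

Sum the resistances:
  R'_stainless steel = ln(0.0157/0.0133)/(2πk) = 0.1659/(2π·14.4) = 0.001834 m·K/W
  R'_rubber = ln(0.0181/0.0157)/(2πk) = 0.1423/(2π·0.173) = 0.1309 m·K/W
ΣR = 0.1327 m·K/W
ΔT = Q'·ΣR = 476 × 0.1327 = 63.17 K
Heat flows outward, so T_out = T_in − ΔT = 91.1 − 63.17 = 27.9 °C

T_out = 27.9 °C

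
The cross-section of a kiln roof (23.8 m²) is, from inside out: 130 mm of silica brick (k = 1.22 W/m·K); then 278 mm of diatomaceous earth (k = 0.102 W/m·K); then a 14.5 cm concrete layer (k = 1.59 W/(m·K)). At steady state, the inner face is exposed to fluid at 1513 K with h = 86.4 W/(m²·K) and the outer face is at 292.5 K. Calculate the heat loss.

Q = 9.90 kW

Resistance network (inner→outer):
  R_conv,in = 1/(hA) = 1/(86.4·23.8) = 4.863×10^-4 K/W
  R_silica brick = L/(kA) = 0.130/(1.22·23.8) = 0.004477 K/W
  R_diatomaceous earth = L/(kA) = 0.278/(0.102·23.8) = 0.1145 K/W
  R_concrete = L/(kA) = 0.145/(1.59·23.8) = 0.003832 K/W
ΣR = 4.863×10^-4 + 0.004477 + 0.1145 + 0.003832 = 0.1233 K/W
Q = ΔT/ΣR = (1513 K − 292.5 K)/0.1233 = 9900 W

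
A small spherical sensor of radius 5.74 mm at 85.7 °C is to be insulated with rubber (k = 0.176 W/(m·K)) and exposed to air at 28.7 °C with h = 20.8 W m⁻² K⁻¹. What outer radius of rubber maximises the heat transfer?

r_cr = 1.69 cm

For a sphere, r_cr = 2k_ins/h = 2·0.176/20.8 = 0.0169 m = 1.69 cm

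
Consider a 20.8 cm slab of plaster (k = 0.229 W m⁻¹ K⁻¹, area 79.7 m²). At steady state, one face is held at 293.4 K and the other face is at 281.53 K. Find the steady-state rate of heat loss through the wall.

Q = kA·ΔT/L = 0.229 × 79.7 × |293.4 K − 281.53 K| / 0.208 = 1040 W

Q = 1040 W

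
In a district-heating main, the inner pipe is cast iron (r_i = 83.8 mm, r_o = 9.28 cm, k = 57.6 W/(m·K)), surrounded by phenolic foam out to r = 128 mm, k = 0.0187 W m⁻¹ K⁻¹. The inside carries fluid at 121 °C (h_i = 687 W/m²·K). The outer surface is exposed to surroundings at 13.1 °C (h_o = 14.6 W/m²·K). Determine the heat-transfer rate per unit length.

Series thermal resistances, inner to outer:
  R'_conv,in = 1/(2πr h) = 1/(2π·0.0838·687) = 0.002765 m·K/W
  R'_cast iron = ln(0.0928/0.0838)/(2πk) = 0.1020/(2π·57.6) = 2.819×10^-4 m·K/W
  R'_phenolic foam = ln(0.128/0.0928)/(2πk) = 0.3216/(2π·0.0187) = 2.737 m·K/W
  R'_conv,out = 1/(2πr h) = 1/(2π·0.128·14.6) = 0.08516 m·K/W
ΣR = 0.002765 + 2.819×10^-4 + 2.737 + 0.08516 = 2.825 m·K/W
Q' = ΔT/ΣR = (121 °C − 13.1 °C)/2.825 = 38.2 W/m

Q' = 38.2 W/m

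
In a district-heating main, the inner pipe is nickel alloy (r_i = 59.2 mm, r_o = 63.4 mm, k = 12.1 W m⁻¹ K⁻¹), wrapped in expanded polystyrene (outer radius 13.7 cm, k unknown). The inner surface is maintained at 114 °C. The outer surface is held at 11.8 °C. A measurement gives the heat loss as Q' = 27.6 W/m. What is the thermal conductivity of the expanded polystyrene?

ΣR = ΔT/Q' = |114 − 11.8|/27.6 = 3.703 m·K/W
Known resistances:
  R'_nickel alloy = ln(0.0634/0.0592)/(2πk) = 0.06854/(2π·12.1) = 9.016×10^-4 m·K/W
R_expanded polystyrene = ΣR − ΣR_known = 3.703 − 9.016×10^-4 = 3.702 m·K/W
ln(r₂/r₁)/(2πk) = 3.702 ⇒ k = 0.7705/(2π·3.702) = 0.0331 W/m·K

k = 0.0331 W/m·K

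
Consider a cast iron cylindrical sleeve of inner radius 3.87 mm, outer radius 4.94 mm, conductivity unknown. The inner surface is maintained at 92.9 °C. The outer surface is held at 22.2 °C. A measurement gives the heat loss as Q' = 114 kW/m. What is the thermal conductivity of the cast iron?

ΣR = ΔT/Q' = |92.9 − 22.2|/1.14×10^5 = 6.202×10^-4 m·K/W
ln(r₂/r₁)/(2πk) = 6.202×10^-4 ⇒ k = 0.2441/(2π·6.202×10^-4) = 62.6 W/m·K

k = 62.6 W/m·K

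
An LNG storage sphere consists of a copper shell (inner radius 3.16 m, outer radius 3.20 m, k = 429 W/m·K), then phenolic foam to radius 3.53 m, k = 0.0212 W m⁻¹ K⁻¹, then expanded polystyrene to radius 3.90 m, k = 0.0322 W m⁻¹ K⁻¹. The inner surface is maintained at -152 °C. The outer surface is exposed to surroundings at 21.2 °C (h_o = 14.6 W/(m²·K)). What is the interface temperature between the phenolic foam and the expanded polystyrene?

T = -44.4 °C

Series thermal resistances, inner to outer:
  R_copper = (1/3.16 − 1/3.20)/(4πk) = 0.003956/(4π·429) = 7.338×10^-7 K/W
  R_phenolic foam = (1/3.20 − 1/3.53)/(4πk) = 0.02921/(4π·0.0212) = 0.1097 K/W
  R_expanded polystyrene = (1/3.53 − 1/3.90)/(4πk) = 0.02688/(4π·0.0322) = 0.06642 K/W
  R_conv,out = 1/(4πr²h) = 1/(4π·3.90²·14.6) = 3.584×10^-4 K/W
ΣR = 7.338×10^-7 + 0.1097 + 0.06642 + 3.584×10^-4 = 0.1765 K/W
Q = ΔT/ΣR = (-152 °C − 21.2 °C)/0.1765 = -981.3 W
From the inner boundary to the phenolic foam/expanded polystyrene interface, ΣR_partial = 0.1097 K/W.
T_interface = T_in − Q·ΣR_partial = -152 °C − (-981.3)(0.1097) = -44.4 °C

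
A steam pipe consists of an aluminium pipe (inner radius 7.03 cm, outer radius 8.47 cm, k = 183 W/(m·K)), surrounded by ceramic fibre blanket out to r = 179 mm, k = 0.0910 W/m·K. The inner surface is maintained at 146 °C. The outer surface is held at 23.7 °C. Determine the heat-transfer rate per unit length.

Resistance network (inner→outer):
  R'_aluminium = ln(0.0847/0.0703)/(2πk) = 0.1863/(2π·183) = 1.621×10^-4 m·K/W
  R'_ceramic fibre blanket = ln(0.179/0.0847)/(2πk) = 0.7483/(2π·0.0910) = 1.309 m·K/W
ΣR = 1.621×10^-4 + 1.309 = 1.309 m·K/W
Q' = ΔT/ΣR = (146 °C − 23.7 °C)/1.309 = 93.4 W/m

Q' = 93.4 W/m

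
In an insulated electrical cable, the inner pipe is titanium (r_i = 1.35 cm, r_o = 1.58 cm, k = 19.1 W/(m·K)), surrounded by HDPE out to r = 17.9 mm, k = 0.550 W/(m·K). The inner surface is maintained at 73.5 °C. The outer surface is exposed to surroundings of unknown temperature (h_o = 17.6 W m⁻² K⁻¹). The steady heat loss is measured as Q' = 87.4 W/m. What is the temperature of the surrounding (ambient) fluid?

T_out = 26.1 °C

Series resistances:
  R'_titanium = ln(0.0158/0.0135)/(2πk) = 0.1573/(2π·19.1) = 0.001311 m·K/W
  R'_HDPE = ln(0.0179/0.0158)/(2πk) = 0.1248/(2π·0.550) = 0.03611 m·K/W
  R'_conv,out = 1/(2πr h) = 1/(2π·0.0179·17.6) = 0.5052 m·K/W
ΣR = 0.5426 m·K/W
ΔT = Q'·ΣR = 87.4 × 0.5426 = 47.42 K
Heat flows outward, so T_out = T_in − ΔT = 73.5 − 47.42 = 26.1 °C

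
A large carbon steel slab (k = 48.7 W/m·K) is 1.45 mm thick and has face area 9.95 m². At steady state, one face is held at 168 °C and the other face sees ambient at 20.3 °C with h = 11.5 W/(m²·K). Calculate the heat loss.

Resistance network (inner→outer):
  R_carbon steel = L/(kA) = 0.00145/(48.7·9.95) = 2.992×10^-6 K/W
  R_conv,out = 1/(hA) = 1/(11.5·9.95) = 0.008739 K/W
ΣR = 2.992×10^-6 + 0.008739 = 0.008742 K/W
Q = ΔT/ΣR = (168 °C − 20.3 °C)/0.008742 = 16900 W

Q = 16.9 kW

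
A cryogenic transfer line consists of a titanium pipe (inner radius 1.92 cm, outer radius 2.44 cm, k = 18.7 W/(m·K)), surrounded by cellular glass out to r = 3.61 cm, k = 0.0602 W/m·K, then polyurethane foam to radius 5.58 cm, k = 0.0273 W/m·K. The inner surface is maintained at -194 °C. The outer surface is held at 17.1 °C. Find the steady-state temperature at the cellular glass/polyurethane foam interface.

Resistance network (inner→outer):
  R'_titanium = ln(0.0244/0.0192)/(2πk) = 0.2397/(2π·18.7) = 0.002040 m·K/W
  R'_cellular glass = ln(0.0361/0.0244)/(2πk) = 0.3917/(2π·0.0602) = 1.036 m·K/W
  R'_polyurethane foam = ln(0.0558/0.0361)/(2πk) = 0.4355/(2π·0.0273) = 2.539 m·K/W
ΣR = 0.002040 + 1.036 + 2.539 = 3.577 m·K/W
Q' = ΔT/ΣR = (-194 °C − 17.1 °C)/3.577 = -59.02 W/m
From the inner boundary to the cellular glass/polyurethane foam interface, ΣR_partial = 1.038 m·K/W.
T_interface = T_in − Q'·ΣR_partial = -194 °C − (-59.02)(1.038) = -133 °C

T = -133 °C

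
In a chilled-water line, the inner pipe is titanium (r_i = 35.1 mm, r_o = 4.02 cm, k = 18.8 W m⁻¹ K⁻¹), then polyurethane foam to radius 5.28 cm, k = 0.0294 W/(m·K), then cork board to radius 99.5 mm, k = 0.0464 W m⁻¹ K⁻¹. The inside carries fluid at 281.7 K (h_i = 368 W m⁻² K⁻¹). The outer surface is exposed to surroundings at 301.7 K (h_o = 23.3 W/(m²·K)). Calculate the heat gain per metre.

Resistance network (inner→outer):
  R'_conv,in = 1/(2πr h) = 1/(2π·0.0351·368) = 0.01232 m·K/W
  R'_titanium = ln(0.0402/0.0351)/(2πk) = 0.1357/(2π·18.8) = 0.001149 m·K/W
  R'_polyurethane foam = ln(0.0528/0.0402)/(2πk) = 0.2726/(2π·0.0294) = 1.476 m·K/W
  R'_cork board = ln(0.0995/0.0528)/(2πk) = 0.6336/(2π·0.0464) = 2.173 m·K/W
  R'_conv,out = 1/(2πr h) = 1/(2π·0.0995·23.3) = 0.06865 m·K/W
ΣR = 0.01232 + 0.001149 + 1.476 + 2.173 + 0.06865 = 3.731 m·K/W
Q' = ΔT/ΣR = (281.7 K − 301.7 K)/3.731 = -5.36 W/m
(Negative Q' ⇒ heat flows inward; heat gain = 5.36 W/m.)

Q' = 5.36 W/m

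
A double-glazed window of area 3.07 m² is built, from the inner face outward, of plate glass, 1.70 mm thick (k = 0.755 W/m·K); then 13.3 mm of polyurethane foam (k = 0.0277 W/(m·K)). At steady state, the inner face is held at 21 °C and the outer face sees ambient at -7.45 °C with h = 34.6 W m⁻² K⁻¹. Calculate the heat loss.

Q = 171 W

Series thermal resistances, inner to outer:
  R_plate glass = L/(kA) = 0.00170/(0.755·3.07) = 7.334×10^-4 K/W
  R_polyurethane foam = L/(kA) = 0.0133/(0.0277·3.07) = 0.1564 K/W
  R_conv,out = 1/(hA) = 1/(34.6·3.07) = 0.009414 K/W
ΣR = 7.334×10^-4 + 0.1564 + 0.009414 = 0.1665 K/W
Q = ΔT/ΣR = (21 °C − -7.45 °C)/0.1665 = 171 W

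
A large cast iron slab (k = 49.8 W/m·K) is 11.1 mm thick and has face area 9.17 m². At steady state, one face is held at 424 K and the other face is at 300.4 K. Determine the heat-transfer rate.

Q = kA·ΔT/L = 49.8 × 9.17 × |424 K − 300.4 K| / 0.0111 = 5.09×10^6 W

Q = 5090 kW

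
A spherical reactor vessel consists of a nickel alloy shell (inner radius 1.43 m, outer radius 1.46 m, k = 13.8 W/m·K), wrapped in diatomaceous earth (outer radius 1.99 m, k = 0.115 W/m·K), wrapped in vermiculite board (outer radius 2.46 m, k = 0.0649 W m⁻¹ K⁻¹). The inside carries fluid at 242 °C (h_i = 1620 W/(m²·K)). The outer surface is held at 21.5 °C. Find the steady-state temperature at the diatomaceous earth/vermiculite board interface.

T = 128 °C

Treat each layer as a resistance in series:
  R_conv,in = 1/(4πr²h) = 1/(4π·1.43²·1620) = 2.402×10^-5 K/W
  R_nickel alloy = (1/1.43 − 1/1.46)/(4πk) = 0.01437/(4π·13.8) = 8.286×10^-5 K/W
  R_diatomaceous earth = (1/1.46 − 1/1.99)/(4πk) = 0.1824/(4π·0.115) = 0.1262 K/W
  R_vermiculite board = (1/1.99 − 1/2.46)/(4πk) = 0.09601/(4π·0.0649) = 0.1177 K/W
ΣR = 2.402×10^-5 + 8.286×10^-5 + 0.1262 + 0.1177 = 0.2440 K/W
Q = ΔT/ΣR = (242 °C − 21.5 °C)/0.2440 = 903.7 W
From the inner boundary to the diatomaceous earth/vermiculite board interface, ΣR_partial = 0.1263 K/W.
T_interface = T_in − Q·ΣR_partial = 242 °C − (903.7)(0.1263) = 128 °C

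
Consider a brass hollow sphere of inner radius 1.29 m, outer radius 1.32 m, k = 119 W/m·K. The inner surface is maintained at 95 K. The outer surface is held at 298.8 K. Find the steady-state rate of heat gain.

Q = 4πk·ΔT/(1/r₁ − 1/r₂) = 4π × 119 × 203.8 / (1/1.29 − 1/1.32) = 1.73×10^7 W

Q = 17300 kW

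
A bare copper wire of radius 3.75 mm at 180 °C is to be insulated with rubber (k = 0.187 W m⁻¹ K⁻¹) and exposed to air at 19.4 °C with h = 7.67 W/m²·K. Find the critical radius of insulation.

r_cr = 2.44 cm

For a cylinder, r_cr = k_ins/h = 0.187/7.67 = 0.0244 m = 2.44 cm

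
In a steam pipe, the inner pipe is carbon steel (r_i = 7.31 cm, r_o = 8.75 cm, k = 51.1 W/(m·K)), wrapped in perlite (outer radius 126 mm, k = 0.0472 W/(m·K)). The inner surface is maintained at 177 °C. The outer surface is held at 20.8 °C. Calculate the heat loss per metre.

Q' = 127 W/m

Resistance network (inner→outer):
  R'_carbon steel = ln(0.0875/0.0731)/(2πk) = 0.1798/(2π·51.1) = 5.600×10^-4 m·K/W
  R'_perlite = ln(0.126/0.0875)/(2πk) = 0.3646/(2π·0.0472) = 1.230 m·K/W
ΣR = 5.600×10^-4 + 1.230 = 1.231 m·K/W
Q' = ΔT/ΣR = (177 °C − 20.8 °C)/1.231 = 127 W/m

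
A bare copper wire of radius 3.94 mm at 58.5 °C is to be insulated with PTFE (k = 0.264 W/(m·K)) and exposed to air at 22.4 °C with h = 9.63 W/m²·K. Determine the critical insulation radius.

r_cr = 2.74 cm

For a cylinder, r_cr = k_ins/h = 0.264/9.63 = 0.0274 m = 2.74 cm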